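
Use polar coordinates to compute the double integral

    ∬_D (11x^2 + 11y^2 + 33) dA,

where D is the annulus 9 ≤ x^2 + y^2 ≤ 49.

The region D is 3 ≤ r ≤ 7, 0 ≤ θ ≤ 2π in polar coordinates, where x = r cos(θ), y = r sin(θ), and dA = r dr dθ.

Under the substitution, the integrand becomes 11r^2 + 33, so

    ∬_D (11x^2 + 11y^2 + 33) dA = ∫_{0}^{2π} ∫_{3}^{7} (11r^2 + 33) · r dr dθ.

Inner integral (in r): ∫_{3}^{7} (11r^2 + 33) · r dr = 7040.

Outer integral (in θ): ∫_{0}^{2π} (7040) dθ = 14080π.

Therefore ∬_D (11x^2 + 11y^2 + 33) dA = 14080π.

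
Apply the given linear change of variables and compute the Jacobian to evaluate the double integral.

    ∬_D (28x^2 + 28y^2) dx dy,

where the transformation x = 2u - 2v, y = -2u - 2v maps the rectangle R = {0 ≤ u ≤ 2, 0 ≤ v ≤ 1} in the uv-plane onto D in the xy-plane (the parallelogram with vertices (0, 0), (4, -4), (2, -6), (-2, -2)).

Compute the Jacobian determinant of (x, y) with respect to (u, v):

    ∂(x,y)/∂(u,v) = | 2  -2 | = (2)(-2) - (-2)(-2) = -8.
                   | -2  -2 |

Its absolute value is |J| = 8 (the area scaling factor).

Substituting x = 2u - 2v, y = -2u - 2v into the integrand,

    28x^2 + 28y^2 → 224u^2 + 224v^2,

so the integral becomes

    ∬_R (224u^2 + 224v^2) · |J| du dv = ∫_0^2 ∫_0^1 (1792u^2 + 1792v^2) dv du.

Inner (v): 1792u^2 + 1792/3.
Outer (u): 17920/3.

Therefore ∬_D (28x^2 + 28y^2) dx dy = 17920/3.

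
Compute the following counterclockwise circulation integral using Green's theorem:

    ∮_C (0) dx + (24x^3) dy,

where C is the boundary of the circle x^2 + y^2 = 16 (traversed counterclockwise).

Green's theorem converts the closed line integral into a double integral over the enclosed region D:

    ∮_C P dx + Q dy = ∬_D (∂Q/∂x - ∂P/∂y) dA.

Here P = 0, Q = 24x^3, so

    ∂Q/∂x = 72x^2,    ∂P/∂y = 0,
    ∂Q/∂x - ∂P/∂y = 72x^2.

D is the region x^2 + y^2 ≤ 16. Evaluating the double integral:

In polar coordinates (x = r cos θ, y = r sin θ, dA = r dr dθ) the integrand becomes 72r^2cos(θ)^2, so

    ∬_D (72x^2) dA = ∫_0^{2π} ∫_0^{4} (72r^2cos(θ)^2) · r dr dθ.

Inner (r from 0 to 4): 4608cos(θ)^2.
Outer (θ from 0 to 2π): 4608π.

Therefore ∮_C P dx + Q dy = 4608π.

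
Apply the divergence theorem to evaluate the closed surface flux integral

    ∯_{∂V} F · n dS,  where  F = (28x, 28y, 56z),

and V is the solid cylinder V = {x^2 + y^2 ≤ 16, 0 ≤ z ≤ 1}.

By the divergence theorem,

    ∯_{∂V} F · n dS = ∭_V (∇ · F) dV.

Compute the divergence:
    ∇ · F = ∂F_x/∂x + ∂F_y/∂y + ∂F_z/∂z = 28 + 28 + 56 = 112.

In cylindrical coordinates, x = r cos(θ), y = r sin(θ), z = z, dV = r dr dθ dz, with 0 ≤ r ≤ 4, 0 ≤ θ ≤ 2π, 0 ≤ z ≤ 1.

The integrand, after substitution and multiplying by the volume element, becomes (112) · r, so

    ∭_V (∇·F) dV = ∫_0^{2π} ∫_0^{4} ∫_0^{1} (112) · r dz dr dθ.

Inner (z from 0 to 1): 112r.
Middle (r from 0 to 4): 896.
Outer (θ from 0 to 2π): 1792π.

Therefore ∯_{∂V} F · n dS = 1792π.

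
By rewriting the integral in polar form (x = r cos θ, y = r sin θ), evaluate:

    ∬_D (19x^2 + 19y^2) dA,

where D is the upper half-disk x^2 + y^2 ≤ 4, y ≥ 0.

The region D is 0 ≤ r ≤ 2, 0 ≤ θ ≤ π in polar coordinates, where x = r cos(θ), y = r sin(θ), and dA = r dr dθ.

Under the substitution, the integrand becomes 19r^2, so

    ∬_D (19x^2 + 19y^2) dA = ∫_{0}^{π} ∫_{0}^{2} (19r^2) · r dr dθ.

Inner integral (in r): ∫_{0}^{2} (19r^2) · r dr = 76.

Outer integral (in θ): ∫_{0}^{π} (76) dθ = 76π.

Therefore ∬_D (19x^2 + 19y^2) dA = 76π.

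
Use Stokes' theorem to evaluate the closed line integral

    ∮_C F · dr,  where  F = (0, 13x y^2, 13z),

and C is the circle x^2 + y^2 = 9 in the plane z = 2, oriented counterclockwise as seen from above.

Let S be the flat disk x^2 + y^2 ≤ 9 in the plane z = 2, with upward unit normal n̂ = ẑ. By Stokes' theorem,

    ∮_C F · dr = ∬_S (∇ × F) · n̂ dS = ∬_D (curl F)_z dA,

where D is the disk x^2 + y^2 ≤ 9.

Compute the curl of F = (0, 13x y^2, 13z):
    (∇ × F)_x = ∂F_z/∂y - ∂F_y/∂z = 0,
    (∇ × F)_y = ∂F_x/∂z - ∂F_z/∂x = 0,
    (∇ × F)_z = ∂F_y/∂x - ∂F_x/∂y = 13y^2.

On z = 2, (curl F)_z = 13y^2.

Convert to polar (x = r cos θ, y = r sin θ, dA = r dr dθ); the integrand becomes 13r^2sin(θ)^2, so

    ∬_D (curl F)_z dA = ∫_0^{2π} ∫_0^{3} (13r^2sin(θ)^2) · r dr dθ.

Inner (r from 0 to 3): 1053sin(θ)^2/4.
Outer (θ from 0 to 2π): 1053π/4.

Therefore ∮_C F · dr = 1053π/4.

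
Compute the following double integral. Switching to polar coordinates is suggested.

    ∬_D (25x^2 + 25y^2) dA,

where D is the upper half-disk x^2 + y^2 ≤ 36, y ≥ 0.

The region D is 0 ≤ r ≤ 6, 0 ≤ θ ≤ π in polar coordinates, where x = r cos(θ), y = r sin(θ), and dA = r dr dθ.

Under the substitution, the integrand becomes 25r^2, so

    ∬_D (25x^2 + 25y^2) dA = ∫_{0}^{π} ∫_{0}^{6} (25r^2) · r dr dθ.

Inner integral (in r): ∫_{0}^{6} (25r^2) · r dr = 8100.

Outer integral (in θ): ∫_{0}^{π} (8100) dθ = 8100π.

Therefore ∬_D (25x^2 + 25y^2) dA = 8100π.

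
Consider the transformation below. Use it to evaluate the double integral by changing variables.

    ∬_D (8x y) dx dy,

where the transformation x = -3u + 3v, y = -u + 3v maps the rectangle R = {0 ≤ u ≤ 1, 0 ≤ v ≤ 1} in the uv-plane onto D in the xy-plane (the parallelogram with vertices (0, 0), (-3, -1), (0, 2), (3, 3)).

Compute the Jacobian determinant of (x, y) with respect to (u, v):

    ∂(x,y)/∂(u,v) = | -3  3 | = (-3)(3) - (3)(-1) = -6.
                   | -1  3 |

Its absolute value is |J| = 6 (the area scaling factor).

Substituting x = -3u + 3v, y = -u + 3v into the integrand,

    8x y → 24u^2 - 96u v + 72v^2,

so the integral becomes

    ∬_R (24u^2 - 96u v + 72v^2) · |J| du dv = ∫_0^1 ∫_0^1 (144u^2 - 576u v + 432v^2) dv du.

Inner (v): 144u^2 - 288u + 144.
Outer (u): 48.

Therefore ∬_D (8x y) dx dy = 48.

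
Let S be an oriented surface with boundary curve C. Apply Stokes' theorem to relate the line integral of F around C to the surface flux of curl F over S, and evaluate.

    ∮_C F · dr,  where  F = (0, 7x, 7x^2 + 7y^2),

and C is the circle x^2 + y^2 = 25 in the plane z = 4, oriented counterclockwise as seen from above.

Let S be the flat disk x^2 + y^2 ≤ 25 in the plane z = 4, with upward unit normal n̂ = ẑ. By Stokes' theorem,

    ∮_C F · dr = ∬_S (∇ × F) · n̂ dS = ∬_D (curl F)_z dA,

where D is the disk x^2 + y^2 ≤ 25.

Compute the curl of F = (0, 7x, 7x^2 + 7y^2):
    (∇ × F)_x = ∂F_z/∂y - ∂F_y/∂z = 14y,
    (∇ × F)_y = ∂F_x/∂z - ∂F_z/∂x = -14x,
    (∇ × F)_z = ∂F_y/∂x - ∂F_x/∂y = 7.

On z = 4, (curl F)_z = 7.

Convert to polar (x = r cos θ, y = r sin θ, dA = r dr dθ); the integrand becomes 7, so

    ∬_D (curl F)_z dA = ∫_0^{2π} ∫_0^{5} (7) · r dr dθ.

Inner (r from 0 to 5): 175/2.
Outer (θ from 0 to 2π): 175π.

Therefore ∮_C F · dr = 175π.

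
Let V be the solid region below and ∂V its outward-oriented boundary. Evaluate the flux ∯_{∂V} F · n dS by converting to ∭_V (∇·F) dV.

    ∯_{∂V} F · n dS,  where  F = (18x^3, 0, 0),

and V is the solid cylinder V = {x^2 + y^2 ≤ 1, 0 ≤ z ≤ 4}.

By the divergence theorem,

    ∯_{∂V} F · n dS = ∭_V (∇ · F) dV.

Compute the divergence:
    ∇ · F = ∂F_x/∂x + ∂F_y/∂y + ∂F_z/∂z = 54x^2 + 0 + 0 = 54x^2.

In cylindrical coordinates, x = r cos(θ), y = r sin(θ), z = z, dV = r dr dθ dz, with 0 ≤ r ≤ 1, 0 ≤ θ ≤ 2π, 0 ≤ z ≤ 4.

The integrand, after substitution and multiplying by the volume element, becomes (54r^2cos(θ)^2) · r, so

    ∭_V (∇·F) dV = ∫_0^{2π} ∫_0^{1} ∫_0^{4} (54r^2cos(θ)^2) · r dz dr dθ.

Inner (z from 0 to 4): 216r^3cos(θ)^2.
Middle (r from 0 to 1): 54cos(θ)^2.
Outer (θ from 0 to 2π): 54π.

Therefore ∯_{∂V} F · n dS = 54π.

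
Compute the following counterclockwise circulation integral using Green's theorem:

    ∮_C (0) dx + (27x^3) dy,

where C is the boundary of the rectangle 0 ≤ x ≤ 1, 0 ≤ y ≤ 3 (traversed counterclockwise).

Green's theorem converts the closed line integral into a double integral over the enclosed region D:

    ∮_C P dx + Q dy = ∬_D (∂Q/∂x - ∂P/∂y) dA.

Here P = 0, Q = 27x^3, so

    ∂Q/∂x = 81x^2,    ∂P/∂y = 0,
    ∂Q/∂x - ∂P/∂y = 81x^2.

D is the region 0 ≤ x ≤ 1, 0 ≤ y ≤ 3. Evaluating the double integral:

    ∬_D (81x^2) dA = ∫_0^{1} ∫_0^{3} (81x^2) dy dx.

Inner (y from 0 to 3): 243x^2.
Outer (x from 0 to 1): 81.

Therefore ∮_C P dx + Q dy = 81.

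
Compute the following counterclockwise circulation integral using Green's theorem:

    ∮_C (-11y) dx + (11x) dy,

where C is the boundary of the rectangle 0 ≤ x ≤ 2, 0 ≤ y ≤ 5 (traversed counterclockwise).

Green's theorem converts the closed line integral into a double integral over the enclosed region D:

    ∮_C P dx + Q dy = ∬_D (∂Q/∂x - ∂P/∂y) dA.

Here P = -11y, Q = 11x, so

    ∂Q/∂x = 11,    ∂P/∂y = -11,
    ∂Q/∂x - ∂P/∂y = 22.

D is the region 0 ≤ x ≤ 2, 0 ≤ y ≤ 5. Evaluating the double integral:

    ∬_D (22) dA = ∫_0^{2} ∫_0^{5} (22) dy dx.

Inner (y from 0 to 5): 110.
Outer (x from 0 to 2): 220.

Therefore ∮_C P dx + Q dy = 220.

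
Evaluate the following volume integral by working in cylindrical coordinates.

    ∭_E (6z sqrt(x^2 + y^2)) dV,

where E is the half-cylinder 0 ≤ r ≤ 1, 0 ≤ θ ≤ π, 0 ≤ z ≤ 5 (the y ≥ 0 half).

In cylindrical coordinates, x = r cos(θ), y = r sin(θ), z = z, and dV = r dr dθ dz.

The integrand becomes 6r z, so

    ∭_E (6z sqrt(x^2 + y^2)) dV = ∫_{0}^{π} ∫_{0}^{1} ∫_{0}^{5} (6r z) · r dz dr dθ.

Inner (z): 75r^2.
Middle (r from 0 to 1): 25.
Outer (θ): 25π.

Therefore the triple integral equals 25π.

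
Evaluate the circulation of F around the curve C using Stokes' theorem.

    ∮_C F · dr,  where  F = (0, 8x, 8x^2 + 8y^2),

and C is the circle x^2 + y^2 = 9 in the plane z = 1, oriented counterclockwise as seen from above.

Let S be the flat disk x^2 + y^2 ≤ 9 in the plane z = 1, with upward unit normal n̂ = ẑ. By Stokes' theorem,

    ∮_C F · dr = ∬_S (∇ × F) · n̂ dS = ∬_D (curl F)_z dA,

where D is the disk x^2 + y^2 ≤ 9.

Compute the curl of F = (0, 8x, 8x^2 + 8y^2):
    (∇ × F)_x = ∂F_z/∂y - ∂F_y/∂z = 16y,
    (∇ × F)_y = ∂F_x/∂z - ∂F_z/∂x = -16x,
    (∇ × F)_z = ∂F_y/∂x - ∂F_x/∂y = 8.

On z = 1, (curl F)_z = 8.

Convert to polar (x = r cos θ, y = r sin θ, dA = r dr dθ); the integrand becomes 8, so

    ∬_D (curl F)_z dA = ∫_0^{2π} ∫_0^{3} (8) · r dr dθ.

Inner (r from 0 to 3): 36.
Outer (θ from 0 to 2π): 72π.

Therefore ∮_C F · dr = 72π.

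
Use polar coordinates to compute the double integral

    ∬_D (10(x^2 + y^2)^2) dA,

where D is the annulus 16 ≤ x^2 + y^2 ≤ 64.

The region D is 4 ≤ r ≤ 8, 0 ≤ θ ≤ 2π in polar coordinates, where x = r cos(θ), y = r sin(θ), and dA = r dr dθ.

Under the substitution, the integrand becomes 10r^4, so

    ∬_D (10(x^2 + y^2)^2) dA = ∫_{0}^{2π} ∫_{4}^{8} (10r^4) · r dr dθ.

Inner integral (in r): ∫_{4}^{8} (10r^4) · r dr = 430080.

Outer integral (in θ): ∫_{0}^{2π} (430080) dθ = 860160π.

Therefore ∬_D (10(x^2 + y^2)^2) dA = 860160π.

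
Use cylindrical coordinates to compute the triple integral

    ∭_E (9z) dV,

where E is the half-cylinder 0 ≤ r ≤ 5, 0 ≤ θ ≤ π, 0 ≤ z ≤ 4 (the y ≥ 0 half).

In cylindrical coordinates, x = r cos(θ), y = r sin(θ), z = z, and dV = r dr dθ dz.

The integrand becomes 9z, so

    ∭_E (9z) dV = ∫_{0}^{π} ∫_{0}^{5} ∫_{0}^{4} (9z) · r dz dr dθ.

Inner (z): 72r.
Middle (r from 0 to 5): 900.
Outer (θ): 900π.

Therefore the triple integral equals 900π.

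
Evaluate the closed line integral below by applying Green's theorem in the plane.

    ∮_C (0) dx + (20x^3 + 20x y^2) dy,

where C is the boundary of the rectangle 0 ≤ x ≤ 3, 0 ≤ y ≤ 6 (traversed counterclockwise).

Green's theorem converts the closed line integral into a double integral over the enclosed region D:

    ∮_C P dx + Q dy = ∬_D (∂Q/∂x - ∂P/∂y) dA.

Here P = 0, Q = 20x^3 + 20x y^2, so

    ∂Q/∂x = 60x^2 + 20y^2,    ∂P/∂y = 0,
    ∂Q/∂x - ∂P/∂y = 60x^2 + 20y^2.

D is the region 0 ≤ x ≤ 3, 0 ≤ y ≤ 6. Evaluating the double integral:

    ∬_D (60x^2 + 20y^2) dA = ∫_0^{3} ∫_0^{6} (60x^2 + 20y^2) dy dx.

Inner (y from 0 to 6): 360x^2 + 1440.
Outer (x from 0 to 3): 7560.

Therefore ∮_C P dx + Q dy = 7560.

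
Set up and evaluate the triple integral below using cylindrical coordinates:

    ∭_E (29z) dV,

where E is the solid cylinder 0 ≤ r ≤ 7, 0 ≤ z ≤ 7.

In cylindrical coordinates, x = r cos(θ), y = r sin(θ), z = z, and dV = r dr dθ dz.

The integrand becomes 29z, so

    ∭_E (29z) dV = ∫_{0}^{2π} ∫_{0}^{7} ∫_{0}^{7} (29z) · r dz dr dθ.

Inner (z): 1421r/2.
Middle (r from 0 to 7): 69629/4.
Outer (θ): 69629π/2.

Therefore the triple integral equals 69629π/2.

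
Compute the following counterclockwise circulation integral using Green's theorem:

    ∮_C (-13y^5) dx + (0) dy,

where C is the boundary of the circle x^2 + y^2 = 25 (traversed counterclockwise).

Green's theorem converts the closed line integral into a double integral over the enclosed region D:

    ∮_C P dx + Q dy = ∬_D (∂Q/∂x - ∂P/∂y) dA.

Here P = -13y^5, Q = 0, so

    ∂Q/∂x = 0,    ∂P/∂y = -65y^4,
    ∂Q/∂x - ∂P/∂y = 65y^4.

D is the region x^2 + y^2 ≤ 25. Evaluating the double integral:

In polar coordinates (x = r cos θ, y = r sin θ, dA = r dr dθ) the integrand becomes 65r^4sin(θ)^4, so

    ∬_D (65y^4) dA = ∫_0^{2π} ∫_0^{5} (65r^4sin(θ)^4) · r dr dθ.

Inner (r from 0 to 5): 1015625sin(θ)^4/6.
Outer (θ from 0 to 2π): 1015625π/8.

Therefore ∮_C P dx + Q dy = 1015625π/8.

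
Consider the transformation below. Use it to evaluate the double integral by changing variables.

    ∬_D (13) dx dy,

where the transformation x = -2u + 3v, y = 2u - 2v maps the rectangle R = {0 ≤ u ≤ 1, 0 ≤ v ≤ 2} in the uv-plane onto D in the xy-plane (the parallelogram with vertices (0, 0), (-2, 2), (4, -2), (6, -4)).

Compute the Jacobian determinant of (x, y) with respect to (u, v):

    ∂(x,y)/∂(u,v) = | -2  3 | = (-2)(-2) - (3)(2) = -2.
                   | 2  -2 |

Its absolute value is |J| = 2 (the area scaling factor).

Substituting x = -2u + 3v, y = 2u - 2v into the integrand,

    13 → 13,

so the integral becomes

    ∬_R (13) · |J| du dv = ∫_0^1 ∫_0^2 (26) dv du.

Inner (v): 52.
Outer (u): 52.

Therefore ∬_D (13) dx dy = 52.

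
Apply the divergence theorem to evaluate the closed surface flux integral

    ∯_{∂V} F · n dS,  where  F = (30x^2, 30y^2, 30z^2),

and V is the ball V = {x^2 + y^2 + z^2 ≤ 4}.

By the divergence theorem,

    ∯_{∂V} F · n dS = ∭_V (∇ · F) dV.

Compute the divergence:
    ∇ · F = ∂F_x/∂x + ∂F_y/∂y + ∂F_z/∂z = 60x + 60y + 60z.

In spherical coordinates, x = ρ sin(φ) cos(θ), y = ρ sin(φ) sin(θ), z = ρ cos(φ), dV = ρ^2 sin(φ) dρ dφ dθ, with 0 ≤ ρ ≤ 2, 0 ≤ φ ≤ π, 0 ≤ θ ≤ 2π.

The integrand, after substitution and multiplying by the volume element, becomes (60ρ (sqrt(2)sin(φ)sin(θ + π/4) + cos(φ))) · ρ^2 sin(φ), so

    ∭_V (∇·F) dV = ∫_0^{2π} ∫_0^{π} ∫_0^{2} (60ρ (sqrt(2)sin(φ)sin(θ + π/4) + cos(φ))) · ρ^2 sin(φ) dρ dφ dθ.

Inner (ρ from 0 to 2): 240(sqrt(2)sin(φ)sin(θ + π/4) + cos(φ))sin(φ).
Middle (φ from 0 to π): 120sqrt(2)π sin(θ + π/4).
Outer (θ from 0 to 2π): 0.

Therefore ∯_{∂V} F · n dS = 0.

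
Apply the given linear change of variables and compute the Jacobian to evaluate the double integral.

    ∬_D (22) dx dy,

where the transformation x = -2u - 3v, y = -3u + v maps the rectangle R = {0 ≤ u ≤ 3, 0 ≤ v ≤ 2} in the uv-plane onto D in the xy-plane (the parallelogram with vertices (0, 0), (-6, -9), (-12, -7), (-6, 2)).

Compute the Jacobian determinant of (x, y) with respect to (u, v):

    ∂(x,y)/∂(u,v) = | -2  -3 | = (-2)(1) - (-3)(-3) = -11.
                   | -3  1 |

Its absolute value is |J| = 11 (the area scaling factor).

Substituting x = -2u - 3v, y = -3u + v into the integrand,

    22 → 22,

so the integral becomes

    ∬_R (22) · |J| du dv = ∫_0^3 ∫_0^2 (242) dv du.

Inner (v): 484.
Outer (u): 1452.

Therefore ∬_D (22) dx dy = 1452.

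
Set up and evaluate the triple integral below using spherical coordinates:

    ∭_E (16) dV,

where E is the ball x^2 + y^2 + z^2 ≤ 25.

In spherical coordinates, x = ρ sin(φ) cos(θ), y = ρ sin(φ) sin(θ), z = ρ cos(φ), and dV = ρ^2 sin(φ) dρ dφ dθ.

The integrand becomes 16, so

    ∭_E (16) dV = ∫_{0}^{2π} ∫_{0}^{π} ∫_{0}^{5} (16) · ρ^2 sin(φ) dρ dφ dθ.

Inner (ρ): 2000sin(φ)/3.
Middle (φ): 4000/3.
Outer (θ): 8000π/3.

Therefore the triple integral equals 8000π/3.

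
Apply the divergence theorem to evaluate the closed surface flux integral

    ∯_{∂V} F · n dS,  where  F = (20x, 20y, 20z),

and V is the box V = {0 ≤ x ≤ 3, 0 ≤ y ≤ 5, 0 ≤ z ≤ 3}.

By the divergence theorem,

    ∯_{∂V} F · n dS = ∭_V (∇ · F) dV.

Compute the divergence:
    ∇ · F = ∂F_x/∂x + ∂F_y/∂y + ∂F_z/∂z = 20 + 20 + 20 = 60.

V is a rectangular box, so dV = dx dy dz with 0 ≤ x ≤ 3, 0 ≤ y ≤ 5, 0 ≤ z ≤ 3.

Integrate (60) over V as an iterated integral:

    ∭_V (∇·F) dV = ∫_0^{3} ∫_0^{5} ∫_0^{3} (60) dz dy dx.

Inner (z from 0 to 3): 180.
Middle (y from 0 to 5): 900.
Outer (x from 0 to 3): 2700.

Therefore ∯_{∂V} F · n dS = 2700.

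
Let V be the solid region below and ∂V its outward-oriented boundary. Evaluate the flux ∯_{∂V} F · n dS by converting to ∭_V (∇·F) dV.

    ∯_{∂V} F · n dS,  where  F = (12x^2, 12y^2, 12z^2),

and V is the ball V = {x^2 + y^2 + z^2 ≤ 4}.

By the divergence theorem,

    ∯_{∂V} F · n dS = ∭_V (∇ · F) dV.

Compute the divergence:
    ∇ · F = ∂F_x/∂x + ∂F_y/∂y + ∂F_z/∂z = 24x + 24y + 24z.

In spherical coordinates, x = ρ sin(φ) cos(θ), y = ρ sin(φ) sin(θ), z = ρ cos(φ), dV = ρ^2 sin(φ) dρ dφ dθ, with 0 ≤ ρ ≤ 2, 0 ≤ φ ≤ π, 0 ≤ θ ≤ 2π.

The integrand, after substitution and multiplying by the volume element, becomes (24ρ (sqrt(2)sin(φ)sin(θ + π/4) + cos(φ))) · ρ^2 sin(φ), so

    ∭_V (∇·F) dV = ∫_0^{2π} ∫_0^{π} ∫_0^{2} (24ρ (sqrt(2)sin(φ)sin(θ + π/4) + cos(φ))) · ρ^2 sin(φ) dρ dφ dθ.

Inner (ρ from 0 to 2): 96(sqrt(2)sin(φ)sin(θ + π/4) + cos(φ))sin(φ).
Middle (φ from 0 to π): 48sqrt(2)π sin(θ + π/4).
Outer (θ from 0 to 2π): 0.

Therefore ∯_{∂V} F · n dS = 0.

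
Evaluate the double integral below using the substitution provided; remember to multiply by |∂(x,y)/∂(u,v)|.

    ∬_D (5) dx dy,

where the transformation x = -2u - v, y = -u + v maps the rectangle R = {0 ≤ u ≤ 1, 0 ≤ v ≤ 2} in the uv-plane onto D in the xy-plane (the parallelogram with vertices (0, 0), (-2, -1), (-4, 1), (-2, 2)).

Compute the Jacobian determinant of (x, y) with respect to (u, v):

    ∂(x,y)/∂(u,v) = | -2  -1 | = (-2)(1) - (-1)(-1) = -3.
                   | -1  1 |

Its absolute value is |J| = 3 (the area scaling factor).

Substituting x = -2u - v, y = -u + v into the integrand,

    5 → 5,

so the integral becomes

    ∬_R (5) · |J| du dv = ∫_0^1 ∫_0^2 (15) dv du.

Inner (v): 30.
Outer (u): 30.

Therefore ∬_D (5) dx dy = 30.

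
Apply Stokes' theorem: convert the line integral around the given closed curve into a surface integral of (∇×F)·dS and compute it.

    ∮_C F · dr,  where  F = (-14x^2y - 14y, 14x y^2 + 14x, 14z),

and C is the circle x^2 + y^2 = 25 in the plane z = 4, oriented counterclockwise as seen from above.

Let S be the flat disk x^2 + y^2 ≤ 25 in the plane z = 4, with upward unit normal n̂ = ẑ. By Stokes' theorem,

    ∮_C F · dr = ∬_S (∇ × F) · n̂ dS = ∬_D (curl F)_z dA,

where D is the disk x^2 + y^2 ≤ 25.

Compute the curl of F = (-14x^2y - 14y, 14x y^2 + 14x, 14z):
    (∇ × F)_x = ∂F_z/∂y - ∂F_y/∂z = 0,
    (∇ × F)_y = ∂F_x/∂z - ∂F_z/∂x = 0,
    (∇ × F)_z = ∂F_y/∂x - ∂F_x/∂y = 14x^2 + 14y^2 + 28.

On z = 4, (curl F)_z = 14x^2 + 14y^2 + 28.

Convert to polar (x = r cos θ, y = r sin θ, dA = r dr dθ); the integrand becomes 14r^2 + 28, so

    ∬_D (curl F)_z dA = ∫_0^{2π} ∫_0^{5} (14r^2 + 28) · r dr dθ.

Inner (r from 0 to 5): 5075/2.
Outer (θ from 0 to 2π): 5075π.

Therefore ∮_C F · dr = 5075π.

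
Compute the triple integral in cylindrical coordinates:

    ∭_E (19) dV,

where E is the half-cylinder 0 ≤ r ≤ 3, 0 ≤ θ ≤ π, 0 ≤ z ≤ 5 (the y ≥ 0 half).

In cylindrical coordinates, x = r cos(θ), y = r sin(θ), z = z, and dV = r dr dθ dz.

The integrand becomes 19, so

    ∭_E (19) dV = ∫_{0}^{π} ∫_{0}^{3} ∫_{0}^{5} (19) · r dz dr dθ.

Inner (z): 95r.
Middle (r from 0 to 3): 855/2.
Outer (θ): 855π/2.

Therefore the triple integral equals 855π/2.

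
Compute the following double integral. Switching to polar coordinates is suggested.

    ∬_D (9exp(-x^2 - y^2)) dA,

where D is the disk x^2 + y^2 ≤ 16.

The region D is 0 ≤ r ≤ 4, 0 ≤ θ ≤ 2π in polar coordinates, where x = r cos(θ), y = r sin(θ), and dA = r dr dθ.

Under the substitution, the integrand becomes 9exp(-r^2), so

    ∬_D (9exp(-x^2 - y^2)) dA = ∫_{0}^{2π} ∫_{0}^{4} (9exp(-r^2)) · r dr dθ.

Inner integral (in r): ∫_{0}^{4} (9exp(-r^2)) · r dr = 9/2 - 9exp(-16)/2.

Outer integral (in θ): ∫_{0}^{2π} (9/2 - 9exp(-16)/2) dθ = -9π exp(-16) + 9π.

Therefore ∬_D (9exp(-x^2 - y^2)) dA = -9π exp(-16) + 9π.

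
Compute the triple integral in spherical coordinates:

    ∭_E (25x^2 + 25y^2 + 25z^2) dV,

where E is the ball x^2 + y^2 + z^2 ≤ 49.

In spherical coordinates, x = ρ sin(φ) cos(θ), y = ρ sin(φ) sin(θ), z = ρ cos(φ), and dV = ρ^2 sin(φ) dρ dφ dθ.

The integrand becomes 25ρ^2, so

    ∭_E (25x^2 + 25y^2 + 25z^2) dV = ∫_{0}^{2π} ∫_{0}^{π} ∫_{0}^{7} (25ρ^2) · ρ^2 sin(φ) dρ dφ dθ.

Inner (ρ): 84035sin(φ).
Middle (φ): 168070.
Outer (θ): 336140π.

Therefore the triple integral equals 336140π.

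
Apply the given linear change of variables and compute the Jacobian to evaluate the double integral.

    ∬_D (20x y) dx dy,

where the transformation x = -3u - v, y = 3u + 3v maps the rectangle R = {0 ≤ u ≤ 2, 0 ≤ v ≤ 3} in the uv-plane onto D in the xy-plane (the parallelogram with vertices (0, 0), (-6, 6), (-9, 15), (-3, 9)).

Compute the Jacobian determinant of (x, y) with respect to (u, v):

    ∂(x,y)/∂(u,v) = | -3  -1 | = (-3)(3) - (-1)(3) = -6.
                   | 3  3 |

Its absolute value is |J| = 6 (the area scaling factor).

Substituting x = -3u - v, y = 3u + 3v into the integrand,

    20x y → -180u^2 - 240u v - 60v^2,

so the integral becomes

    ∬_R (-180u^2 - 240u v - 60v^2) · |J| du dv = ∫_0^2 ∫_0^3 (-1080u^2 - 1440u v - 360v^2) dv du.

Inner (v): -3240u^2 - 6480u - 3240.
Outer (u): -28080.

Therefore ∬_D (20x y) dx dy = -28080.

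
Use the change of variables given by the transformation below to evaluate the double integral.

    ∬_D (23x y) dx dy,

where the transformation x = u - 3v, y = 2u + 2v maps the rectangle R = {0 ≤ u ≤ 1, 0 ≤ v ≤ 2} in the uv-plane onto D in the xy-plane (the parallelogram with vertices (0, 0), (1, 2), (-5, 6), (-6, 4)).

Compute the Jacobian determinant of (x, y) with respect to (u, v):

    ∂(x,y)/∂(u,v) = | 1  -3 | = (1)(2) - (-3)(2) = 8.
                   | 2  2 |

Its absolute value is |J| = 8 (the area scaling factor).

Substituting x = u - 3v, y = 2u + 2v into the integrand,

    23x y → 46u^2 - 92u v - 138v^2,

so the integral becomes

    ∬_R (46u^2 - 92u v - 138v^2) · |J| du dv = ∫_0^1 ∫_0^2 (368u^2 - 736u v - 1104v^2) dv du.

Inner (v): 736u^2 - 1472u - 2944.
Outer (u): -10304/3.

Therefore ∬_D (23x y) dx dy = -10304/3.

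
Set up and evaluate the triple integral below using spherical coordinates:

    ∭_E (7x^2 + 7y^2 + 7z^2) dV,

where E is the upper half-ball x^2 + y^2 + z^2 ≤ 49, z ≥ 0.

In spherical coordinates, x = ρ sin(φ) cos(θ), y = ρ sin(φ) sin(θ), z = ρ cos(φ), and dV = ρ^2 sin(φ) dρ dφ dθ.

The integrand becomes 7ρ^2, so

    ∭_E (7x^2 + 7y^2 + 7z^2) dV = ∫_{0}^{2π} ∫_{0}^{π/2} ∫_{0}^{7} (7ρ^2) · ρ^2 sin(φ) dρ dφ dθ.

Inner (ρ): 117649sin(φ)/5.
Middle (φ): 117649/5.
Outer (θ): 235298π/5.

Therefore the triple integral equals 235298π/5.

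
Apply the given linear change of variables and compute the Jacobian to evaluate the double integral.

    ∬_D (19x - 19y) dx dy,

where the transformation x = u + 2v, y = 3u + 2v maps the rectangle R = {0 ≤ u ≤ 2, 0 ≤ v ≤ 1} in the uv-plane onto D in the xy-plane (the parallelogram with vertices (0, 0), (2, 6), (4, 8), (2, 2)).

Compute the Jacobian determinant of (x, y) with respect to (u, v):

    ∂(x,y)/∂(u,v) = | 1  2 | = (1)(2) - (2)(3) = -4.
                   | 3  2 |

Its absolute value is |J| = 4 (the area scaling factor).

Substituting x = u + 2v, y = 3u + 2v into the integrand,

    19x - 19y → -38u,

so the integral becomes

    ∬_R (-38u) · |J| du dv = ∫_0^2 ∫_0^1 (-152u) dv du.

Inner (v): -152u.
Outer (u): -304.

Therefore ∬_D (19x - 19y) dx dy = -304.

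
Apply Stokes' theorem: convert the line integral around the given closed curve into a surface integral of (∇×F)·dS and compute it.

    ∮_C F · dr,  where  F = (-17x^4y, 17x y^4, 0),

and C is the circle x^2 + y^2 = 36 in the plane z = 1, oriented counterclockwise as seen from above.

Let S be the flat disk x^2 + y^2 ≤ 36 in the plane z = 1, with upward unit normal n̂ = ẑ. By Stokes' theorem,

    ∮_C F · dr = ∬_S (∇ × F) · n̂ dS = ∬_D (curl F)_z dA,

where D is the disk x^2 + y^2 ≤ 36.

Compute the curl of F = (-17x^4y, 17x y^4, 0):
    (∇ × F)_x = ∂F_z/∂y - ∂F_y/∂z = 0,
    (∇ × F)_y = ∂F_x/∂z - ∂F_z/∂x = 0,
    (∇ × F)_z = ∂F_y/∂x - ∂F_x/∂y = 17x^4 + 17y^4.

On z = 1, (curl F)_z = 17x^4 + 17y^4.

Convert to polar (x = r cos θ, y = r sin θ, dA = r dr dθ); the integrand becomes 17r^4(sin(θ)^4 + cos(θ)^4), so

    ∬_D (curl F)_z dA = ∫_0^{2π} ∫_0^{6} (17r^4(sin(θ)^4 + cos(θ)^4)) · r dr dθ.

Inner (r from 0 to 6): 132192sin(θ)^4 + 132192cos(θ)^4.
Outer (θ from 0 to 2π): 198288π.

Therefore ∮_C F · dr = 198288π.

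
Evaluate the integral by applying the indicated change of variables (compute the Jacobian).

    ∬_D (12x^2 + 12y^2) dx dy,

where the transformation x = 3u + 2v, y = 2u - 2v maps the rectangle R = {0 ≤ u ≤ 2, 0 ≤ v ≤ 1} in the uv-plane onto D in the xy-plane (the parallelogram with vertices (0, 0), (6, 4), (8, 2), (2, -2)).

Compute the Jacobian determinant of (x, y) with respect to (u, v):

    ∂(x,y)/∂(u,v) = | 3  2 | = (3)(-2) - (2)(2) = -10.
                   | 2  -2 |

Its absolute value is |J| = 10 (the area scaling factor).

Substituting x = 3u + 2v, y = 2u - 2v into the integrand,

    12x^2 + 12y^2 → 156u^2 + 48u v + 96v^2,

so the integral becomes

    ∬_R (156u^2 + 48u v + 96v^2) · |J| du dv = ∫_0^2 ∫_0^1 (1560u^2 + 480u v + 960v^2) dv du.

Inner (v): 1560u^2 + 240u + 320.
Outer (u): 5280.

Therefore ∬_D (12x^2 + 12y^2) dx dy = 5280.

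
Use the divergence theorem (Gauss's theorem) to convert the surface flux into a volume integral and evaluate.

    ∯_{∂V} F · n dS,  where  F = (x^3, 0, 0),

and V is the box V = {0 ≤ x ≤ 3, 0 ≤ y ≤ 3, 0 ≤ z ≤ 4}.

By the divergence theorem,

    ∯_{∂V} F · n dS = ∭_V (∇ · F) dV.

Compute the divergence:
    ∇ · F = ∂F_x/∂x + ∂F_y/∂y + ∂F_z/∂z = 3x^2 + 0 + 0 = 3x^2.

V is a rectangular box, so dV = dx dy dz with 0 ≤ x ≤ 3, 0 ≤ y ≤ 3, 0 ≤ z ≤ 4.

Integrate (3x^2) over V as an iterated integral:

    ∭_V (∇·F) dV = ∫_0^{3} ∫_0^{3} ∫_0^{4} (3x^2) dz dy dx.

Inner (z from 0 to 4): 12x^2.
Middle (y from 0 to 3): 36x^2.
Outer (x from 0 to 3): 324.

Therefore ∯_{∂V} F · n dS = 324.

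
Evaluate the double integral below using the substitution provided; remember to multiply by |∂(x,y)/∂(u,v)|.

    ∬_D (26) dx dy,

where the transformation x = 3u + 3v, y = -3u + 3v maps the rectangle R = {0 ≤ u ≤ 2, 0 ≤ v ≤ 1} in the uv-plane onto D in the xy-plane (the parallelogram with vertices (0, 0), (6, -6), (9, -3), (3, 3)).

Compute the Jacobian determinant of (x, y) with respect to (u, v):

    ∂(x,y)/∂(u,v) = | 3  3 | = (3)(3) - (3)(-3) = 18.
                   | -3  3 |

Its absolute value is |J| = 18 (the area scaling factor).

Substituting x = 3u + 3v, y = -3u + 3v into the integrand,

    26 → 26,

so the integral becomes

    ∬_R (26) · |J| du dv = ∫_0^2 ∫_0^1 (468) dv du.

Inner (v): 468.
Outer (u): 936.

Therefore ∬_D (26) dx dy = 936.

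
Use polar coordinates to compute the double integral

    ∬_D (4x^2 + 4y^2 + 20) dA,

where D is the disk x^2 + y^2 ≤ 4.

The region D is 0 ≤ r ≤ 2, 0 ≤ θ ≤ 2π in polar coordinates, where x = r cos(θ), y = r sin(θ), and dA = r dr dθ.

Under the substitution, the integrand becomes 4r^2 + 20, so

    ∬_D (4x^2 + 4y^2 + 20) dA = ∫_{0}^{2π} ∫_{0}^{2} (4r^2 + 20) · r dr dθ.

Inner integral (in r): ∫_{0}^{2} (4r^2 + 20) · r dr = 56.

Outer integral (in θ): ∫_{0}^{2π} (56) dθ = 112π.

Therefore ∬_D (4x^2 + 4y^2 + 20) dA = 112π.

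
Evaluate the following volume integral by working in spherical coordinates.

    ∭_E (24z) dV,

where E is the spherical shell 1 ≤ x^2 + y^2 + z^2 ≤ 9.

In spherical coordinates, x = ρ sin(φ) cos(θ), y = ρ sin(φ) sin(θ), z = ρ cos(φ), and dV = ρ^2 sin(φ) dρ dφ dθ.

The integrand becomes 24ρ cos(φ), so

    ∭_E (24z) dV = ∫_{0}^{2π} ∫_{0}^{π} ∫_{1}^{3} (24ρ cos(φ)) · ρ^2 sin(φ) dρ dφ dθ.

Inner (ρ): 240sin(2φ).
Middle (φ): 0.
Outer (θ): 0.

Therefore the triple integral equals 0.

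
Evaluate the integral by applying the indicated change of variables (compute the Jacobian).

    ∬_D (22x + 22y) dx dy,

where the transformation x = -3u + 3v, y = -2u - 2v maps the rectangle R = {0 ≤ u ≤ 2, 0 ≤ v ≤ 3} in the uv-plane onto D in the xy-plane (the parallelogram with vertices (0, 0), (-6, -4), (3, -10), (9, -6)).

Compute the Jacobian determinant of (x, y) with respect to (u, v):

    ∂(x,y)/∂(u,v) = | -3  3 | = (-3)(-2) - (3)(-2) = 12.
                   | -2  -2 |

Its absolute value is |J| = 12 (the area scaling factor).

Substituting x = -3u + 3v, y = -2u - 2v into the integrand,

    22x + 22y → -110u + 22v,

so the integral becomes

    ∬_R (-110u + 22v) · |J| du dv = ∫_0^2 ∫_0^3 (-1320u + 264v) dv du.

Inner (v): 1188 - 3960u.
Outer (u): -5544.

Therefore ∬_D (22x + 22y) dx dy = -5544.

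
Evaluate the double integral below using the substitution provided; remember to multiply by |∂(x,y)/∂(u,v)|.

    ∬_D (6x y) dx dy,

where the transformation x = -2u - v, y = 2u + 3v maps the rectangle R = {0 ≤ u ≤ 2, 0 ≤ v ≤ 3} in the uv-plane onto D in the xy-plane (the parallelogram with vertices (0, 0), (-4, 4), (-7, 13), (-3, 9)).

Compute the Jacobian determinant of (x, y) with respect to (u, v):

    ∂(x,y)/∂(u,v) = | -2  -1 | = (-2)(3) - (-1)(2) = -4.
                   | 2  3 |

Its absolute value is |J| = 4 (the area scaling factor).

Substituting x = -2u - v, y = 2u + 3v into the integrand,

    6x y → -24u^2 - 48u v - 18v^2,

so the integral becomes

    ∬_R (-24u^2 - 48u v - 18v^2) · |J| du dv = ∫_0^2 ∫_0^3 (-96u^2 - 192u v - 72v^2) dv du.

Inner (v): -288u^2 - 864u - 648.
Outer (u): -3792.

Therefore ∬_D (6x y) dx dy = -3792.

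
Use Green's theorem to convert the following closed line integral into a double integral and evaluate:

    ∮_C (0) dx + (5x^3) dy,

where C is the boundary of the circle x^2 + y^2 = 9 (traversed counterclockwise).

Green's theorem converts the closed line integral into a double integral over the enclosed region D:

    ∮_C P dx + Q dy = ∬_D (∂Q/∂x - ∂P/∂y) dA.

Here P = 0, Q = 5x^3, so

    ∂Q/∂x = 15x^2,    ∂P/∂y = 0,
    ∂Q/∂x - ∂P/∂y = 15x^2.

D is the region x^2 + y^2 ≤ 9. Evaluating the double integral:

In polar coordinates (x = r cos θ, y = r sin θ, dA = r dr dθ) the integrand becomes 15r^2cos(θ)^2, so

    ∬_D (15x^2) dA = ∫_0^{2π} ∫_0^{3} (15r^2cos(θ)^2) · r dr dθ.

Inner (r from 0 to 3): 1215cos(θ)^2/4.
Outer (θ from 0 to 2π): 1215π/4.

Therefore ∮_C P dx + Q dy = 1215π/4.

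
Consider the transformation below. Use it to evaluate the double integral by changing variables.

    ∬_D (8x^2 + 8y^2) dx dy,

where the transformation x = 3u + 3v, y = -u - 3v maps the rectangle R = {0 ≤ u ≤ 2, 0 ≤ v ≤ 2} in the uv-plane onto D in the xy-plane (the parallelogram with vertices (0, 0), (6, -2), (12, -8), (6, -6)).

Compute the Jacobian determinant of (x, y) with respect to (u, v):

    ∂(x,y)/∂(u,v) = | 3  3 | = (3)(-3) - (3)(-1) = -6.
                   | -1  -3 |

Its absolute value is |J| = 6 (the area scaling factor).

Substituting x = 3u + 3v, y = -u - 3v into the integrand,

    8x^2 + 8y^2 → 80u^2 + 192u v + 144v^2,

so the integral becomes

    ∬_R (80u^2 + 192u v + 144v^2) · |J| du dv = ∫_0^2 ∫_0^2 (480u^2 + 1152u v + 864v^2) dv du.

Inner (v): 960u^2 + 2304u + 2304.
Outer (u): 11776.

Therefore ∬_D (8x^2 + 8y^2) dx dy = 11776.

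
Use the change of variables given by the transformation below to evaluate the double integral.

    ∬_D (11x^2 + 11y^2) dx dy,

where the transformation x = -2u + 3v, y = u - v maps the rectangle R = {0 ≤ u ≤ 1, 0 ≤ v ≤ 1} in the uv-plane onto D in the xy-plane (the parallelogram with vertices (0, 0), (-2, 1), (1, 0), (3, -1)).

Compute the Jacobian determinant of (x, y) with respect to (u, v):

    ∂(x,y)/∂(u,v) = | -2  3 | = (-2)(-1) - (3)(1) = -1.
                   | 1  -1 |

Its absolute value is |J| = 1 (the area scaling factor).

Substituting x = -2u + 3v, y = u - v into the integrand,

    11x^2 + 11y^2 → 55u^2 - 154u v + 110v^2,

so the integral becomes

    ∬_R (55u^2 - 154u v + 110v^2) · |J| du dv = ∫_0^1 ∫_0^1 (55u^2 - 154u v + 110v^2) dv du.

Inner (v): 55u^2 - 77u + 110/3.
Outer (u): 33/2.

Therefore ∬_D (11x^2 + 11y^2) dx dy = 33/2.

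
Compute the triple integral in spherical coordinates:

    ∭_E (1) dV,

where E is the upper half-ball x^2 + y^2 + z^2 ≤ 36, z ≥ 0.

In spherical coordinates, x = ρ sin(φ) cos(θ), y = ρ sin(φ) sin(θ), z = ρ cos(φ), and dV = ρ^2 sin(φ) dρ dφ dθ.

The integrand becomes 1, so

    ∭_E (1) dV = ∫_{0}^{2π} ∫_{0}^{π/2} ∫_{0}^{6} (1) · ρ^2 sin(φ) dρ dφ dθ.

Inner (ρ): 72sin(φ).
Middle (φ): 72.
Outer (θ): 144π.

Therefore the triple integral equals 144π.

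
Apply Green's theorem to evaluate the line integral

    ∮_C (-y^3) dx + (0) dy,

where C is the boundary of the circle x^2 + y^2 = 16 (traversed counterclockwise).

Green's theorem converts the closed line integral into a double integral over the enclosed region D:

    ∮_C P dx + Q dy = ∬_D (∂Q/∂x - ∂P/∂y) dA.

Here P = -y^3, Q = 0, so

    ∂Q/∂x = 0,    ∂P/∂y = -3y^2,
    ∂Q/∂x - ∂P/∂y = 3y^2.

D is the region x^2 + y^2 ≤ 16. Evaluating the double integral:

In polar coordinates (x = r cos θ, y = r sin θ, dA = r dr dθ) the integrand becomes 3r^2sin(θ)^2, so

    ∬_D (3y^2) dA = ∫_0^{2π} ∫_0^{4} (3r^2sin(θ)^2) · r dr dθ.

Inner (r from 0 to 4): 192sin(θ)^2.
Outer (θ from 0 to 2π): 192π.

Therefore ∮_C P dx + Q dy = 192π.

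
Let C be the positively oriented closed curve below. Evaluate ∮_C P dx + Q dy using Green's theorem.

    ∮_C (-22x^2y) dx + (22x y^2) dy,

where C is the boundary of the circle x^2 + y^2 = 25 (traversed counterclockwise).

Green's theorem converts the closed line integral into a double integral over the enclosed region D:

    ∮_C P dx + Q dy = ∬_D (∂Q/∂x - ∂P/∂y) dA.

Here P = -22x^2y, Q = 22x y^2, so

    ∂Q/∂x = 22y^2,    ∂P/∂y = -22x^2,
    ∂Q/∂x - ∂P/∂y = 22x^2 + 22y^2.

D is the region x^2 + y^2 ≤ 25. Evaluating the double integral:

In polar coordinates (x = r cos θ, y = r sin θ, dA = r dr dθ) the integrand becomes 22r^2, so

    ∬_D (22x^2 + 22y^2) dA = ∫_0^{2π} ∫_0^{5} (22r^2) · r dr dθ.

Inner (r from 0 to 5): 6875/2.
Outer (θ from 0 to 2π): 6875π.

Therefore ∮_C P dx + Q dy = 6875π.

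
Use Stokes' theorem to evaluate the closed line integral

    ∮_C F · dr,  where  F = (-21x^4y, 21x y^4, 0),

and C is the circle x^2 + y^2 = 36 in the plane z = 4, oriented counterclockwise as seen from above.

Let S be the flat disk x^2 + y^2 ≤ 36 in the plane z = 4, with upward unit normal n̂ = ẑ. By Stokes' theorem,

    ∮_C F · dr = ∬_S (∇ × F) · n̂ dS = ∬_D (curl F)_z dA,

where D is the disk x^2 + y^2 ≤ 36.

Compute the curl of F = (-21x^4y, 21x y^4, 0):
    (∇ × F)_x = ∂F_z/∂y - ∂F_y/∂z = 0,
    (∇ × F)_y = ∂F_x/∂z - ∂F_z/∂x = 0,
    (∇ × F)_z = ∂F_y/∂x - ∂F_x/∂y = 21x^4 + 21y^4.

On z = 4, (curl F)_z = 21x^4 + 21y^4.

Convert to polar (x = r cos θ, y = r sin θ, dA = r dr dθ); the integrand becomes 21r^4(sin(θ)^4 + cos(θ)^4), so

    ∬_D (curl F)_z dA = ∫_0^{2π} ∫_0^{6} (21r^4(sin(θ)^4 + cos(θ)^4)) · r dr dθ.

Inner (r from 0 to 6): 163296sin(θ)^4 + 163296cos(θ)^4.
Outer (θ from 0 to 2π): 244944π.

Therefore ∮_C F · dr = 244944π.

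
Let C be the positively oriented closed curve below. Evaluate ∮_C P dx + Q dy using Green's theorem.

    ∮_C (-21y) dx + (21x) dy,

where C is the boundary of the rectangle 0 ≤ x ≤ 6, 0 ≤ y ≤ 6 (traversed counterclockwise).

Green's theorem converts the closed line integral into a double integral over the enclosed region D:

    ∮_C P dx + Q dy = ∬_D (∂Q/∂x - ∂P/∂y) dA.

Here P = -21y, Q = 21x, so

    ∂Q/∂x = 21,    ∂P/∂y = -21,
    ∂Q/∂x - ∂P/∂y = 42.

D is the region 0 ≤ x ≤ 6, 0 ≤ y ≤ 6. Evaluating the double integral:

    ∬_D (42) dA = ∫_0^{6} ∫_0^{6} (42) dy dx.

Inner (y from 0 to 6): 252.
Outer (x from 0 to 6): 1512.

Therefore ∮_C P dx + Q dy = 1512.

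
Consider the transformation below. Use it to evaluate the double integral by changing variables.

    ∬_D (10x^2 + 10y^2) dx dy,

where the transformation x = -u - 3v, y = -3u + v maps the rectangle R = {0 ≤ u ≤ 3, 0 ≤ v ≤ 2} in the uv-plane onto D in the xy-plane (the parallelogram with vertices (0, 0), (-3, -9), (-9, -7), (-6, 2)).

Compute the Jacobian determinant of (x, y) with respect to (u, v):

    ∂(x,y)/∂(u,v) = | -1  -3 | = (-1)(1) - (-3)(-3) = -10.
                   | -3  1 |

Its absolute value is |J| = 10 (the area scaling factor).

Substituting x = -u - 3v, y = -3u + v into the integrand,

    10x^2 + 10y^2 → 100u^2 + 100v^2,

so the integral becomes

    ∬_R (100u^2 + 100v^2) · |J| du dv = ∫_0^3 ∫_0^2 (1000u^2 + 1000v^2) dv du.

Inner (v): 2000u^2 + 8000/3.
Outer (u): 26000.

Therefore ∬_D (10x^2 + 10y^2) dx dy = 26000.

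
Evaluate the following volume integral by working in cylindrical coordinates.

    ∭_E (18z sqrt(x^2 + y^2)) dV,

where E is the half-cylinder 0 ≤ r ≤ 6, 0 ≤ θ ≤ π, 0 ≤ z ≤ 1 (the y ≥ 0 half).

In cylindrical coordinates, x = r cos(θ), y = r sin(θ), z = z, and dV = r dr dθ dz.

The integrand becomes 18r z, so

    ∭_E (18z sqrt(x^2 + y^2)) dV = ∫_{0}^{π} ∫_{0}^{6} ∫_{0}^{1} (18r z) · r dz dr dθ.

Inner (z): 9r^2.
Middle (r from 0 to 6): 648.
Outer (θ): 648π.

Therefore the triple integral equals 648π.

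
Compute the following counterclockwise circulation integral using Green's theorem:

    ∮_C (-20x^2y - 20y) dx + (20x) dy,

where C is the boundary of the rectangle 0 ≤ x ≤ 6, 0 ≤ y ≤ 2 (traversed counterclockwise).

Green's theorem converts the closed line integral into a double integral over the enclosed region D:

    ∮_C P dx + Q dy = ∬_D (∂Q/∂x - ∂P/∂y) dA.

Here P = -20x^2y - 20y, Q = 20x, so

    ∂Q/∂x = 20,    ∂P/∂y = -20x^2 - 20,
    ∂Q/∂x - ∂P/∂y = 20x^2 + 40.

D is the region 0 ≤ x ≤ 6, 0 ≤ y ≤ 2. Evaluating the double integral:

    ∬_D (20x^2 + 40) dA = ∫_0^{6} ∫_0^{2} (20x^2 + 40) dy dx.

Inner (y from 0 to 2): 40x^2 + 80.
Outer (x from 0 to 6): 3360.

Therefore ∮_C P dx + Q dy = 3360.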